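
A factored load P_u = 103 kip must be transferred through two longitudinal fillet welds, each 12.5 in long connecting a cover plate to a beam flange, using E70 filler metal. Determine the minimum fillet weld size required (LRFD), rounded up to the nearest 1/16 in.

w = 3/16 in

E70XX → F_EXX = 70 ksi.
Total weld length L = 25 in.
Required throat t_e = P_u / (φ × 0.6 F_EXX × L) = 103 / (0.75 × 0.6 × 70 × 25) = 0.1308 in.
Required leg w = t_e / 0.707 = 0.185 in → use 3/16 in.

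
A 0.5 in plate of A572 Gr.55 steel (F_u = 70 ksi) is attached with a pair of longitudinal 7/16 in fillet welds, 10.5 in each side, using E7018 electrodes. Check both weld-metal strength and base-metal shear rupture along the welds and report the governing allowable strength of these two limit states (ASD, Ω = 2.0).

R_n/Ω ≈ 136 kips (weld metal governs)

E70XX → F_EXX = 70 ksi.
t_e = 0.707 × 0.4375 = 0.3093 in; L = 21 in.
Weld metal: R_n/Ω = (1/2.0) × 0.6 × 70 × 0.3093 × 21 = 136.4 kips.
Base metal (shear rupture): R_n/Ω = (1/2.0) × 0.6 × 70 × 0.5 × 21 = 220.5 kips.
Governing: weld metal.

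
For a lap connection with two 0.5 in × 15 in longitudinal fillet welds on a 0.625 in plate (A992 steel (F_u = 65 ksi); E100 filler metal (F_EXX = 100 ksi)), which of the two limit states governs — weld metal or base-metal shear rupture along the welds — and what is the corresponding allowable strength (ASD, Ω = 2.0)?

t_e = 0.707 × 0.5 = 0.3535 in; L = 30 in.
Weld metal: R_n/Ω = (1/2.0) × 0.6 × 100 × 0.3535 × 30 = 318.1 kips.
Base metal (shear rupture): R_n/Ω = (1/2.0) × 0.6 × 65 × 0.625 × 30 = 365.6 kips.
Governing: weld metal.

R_n/Ω ≈ 318 kips (weld metal governs)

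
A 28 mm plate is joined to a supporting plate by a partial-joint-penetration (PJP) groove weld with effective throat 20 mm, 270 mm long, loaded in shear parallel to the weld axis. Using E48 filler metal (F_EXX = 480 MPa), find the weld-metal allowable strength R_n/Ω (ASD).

R_n/Ω ≈ 778 kN

Effective throat (given) t_e = 20 mm.
A_we = 20 × 270 = 5400 mm².
F_nw = 0.6 F_EXX = 288 MPa.
R_n/Ω = (288 × 5400) / 2.0 × 10⁻³ = 777.6 kN.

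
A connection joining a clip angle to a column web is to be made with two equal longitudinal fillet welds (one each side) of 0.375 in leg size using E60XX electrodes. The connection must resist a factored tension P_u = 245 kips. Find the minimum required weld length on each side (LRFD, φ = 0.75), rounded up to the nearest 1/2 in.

L = 17.5 in on each side

E60XX → F_EXX = 60 ksi.
Throat t_e = 0.707 × 0.375 = 0.2651 in.
φr_n = 0.75 × 0.6 × 60 × 0.2651 = 7.158 kips/in.
L_req = P_u / φr_n = 245 / 7.158 = 34.23 in total.
Per side: 34.23 / 2 = 17.11 in.
Round up → use L = 17.5 in on each side.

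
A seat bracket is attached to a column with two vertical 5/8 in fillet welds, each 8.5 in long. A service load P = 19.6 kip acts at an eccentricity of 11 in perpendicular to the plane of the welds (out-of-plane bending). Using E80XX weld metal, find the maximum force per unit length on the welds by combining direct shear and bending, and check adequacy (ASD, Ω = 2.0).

f_max ≈ 9.03 kip/in; adequate

E80XX → F_EXX = 80 ksi.
L_w = 2 × 8.5 = 17 in; section modulus (unit throat) S = 2 × L²/6 = 24.08 in².
Direct shear f_v = P/L_w = 19.6/17 = 1.153 kip/in.
Moment M = P × e = 19.6 × 11 = 215.6 kip·in; bending f_b = M/S = 8.952 kip/in.
f_max = √(f_v² + f_b²) = √(1.153² + 8.952²) = 9.026 kip/in.
r_n/Ω = (1/2.0) × 0.6 × 80 × (0.707 × 0.625) = 10.6 kip/in → adequate.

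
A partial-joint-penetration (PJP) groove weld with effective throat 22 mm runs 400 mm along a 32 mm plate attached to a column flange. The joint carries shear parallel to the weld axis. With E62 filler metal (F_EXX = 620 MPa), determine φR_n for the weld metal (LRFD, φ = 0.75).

φR_n ≈ 2460 kN

Effective throat (given) t_e = 22 mm.
A_we = 22 × 400 = 8800 mm².
F_nw = 0.6 F_EXX = 372 MPa.
φR_n = 0.75 × 372 × 8800 × 10⁻³ = 2455 kN.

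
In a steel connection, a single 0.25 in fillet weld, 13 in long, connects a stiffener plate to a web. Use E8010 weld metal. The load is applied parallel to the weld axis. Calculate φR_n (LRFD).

φR_n ≈ 82.7 kip

E80XX → F_EXX = 80 ksi.
Effective throat t_e = 0.707 × 0.25 = 0.1767 in.
Total length L = 13 in; A_we = 0.1767 × 13 = 2.298 in².
F_nw = 0.6 F_EXX = 0.6 × 80 = 48 ksi.
φR_n = 0.75 × 48 × 2.298 = 82.72 kip.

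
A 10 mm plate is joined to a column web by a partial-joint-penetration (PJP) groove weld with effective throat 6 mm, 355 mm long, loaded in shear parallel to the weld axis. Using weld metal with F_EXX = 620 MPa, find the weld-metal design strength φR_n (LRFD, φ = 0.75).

φR_n ≈ 594 kN

Effective throat (given) t_e = 6 mm.
A_we = 6 × 355 = 2130 mm².
F_nw = 0.6 F_EXX = 372 MPa.
φR_n = 0.75 × 372 × 2130 × 10⁻³ = 594.3 kN.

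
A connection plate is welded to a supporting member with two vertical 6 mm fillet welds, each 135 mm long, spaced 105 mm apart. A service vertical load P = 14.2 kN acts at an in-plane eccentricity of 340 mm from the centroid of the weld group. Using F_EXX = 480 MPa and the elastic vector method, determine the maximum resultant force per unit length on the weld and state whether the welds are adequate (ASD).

Total weld length L_w = 270 mm. Treat welds as unit-width lines.
Polar moment about centroid: J = 2[d³/12 + d(b/2)²] = 2[135³/12 + 135×52.5²] = 1154000 mm³.
Direct shear f_v = P/L_w = 14.2×10³ / 270 = 52.59 N/mm (vertical).
Torsion M = P·e = 14.2×10³ × 340 = 4828000 N·mm.
Critical point at (x, y) = (52.5, 67.5) from centroid. f_tx = M·y/J = 282.3 N/mm; f_ty = M·x/J = 219.6 N/mm.
Resultant f_max = √[f_tx² + (f_v + f_ty)²] = √[282.3² + (52.59 + 219.6)²] = 392.2 N/mm.
Capacity per unit length: r_n/Ω = (1/2.0) × 0.6 × 480 × (0.707 × 6) = 610.8 N/mm.
392.2 ≤ 610.8 → adequate.

f_max ≈ 392 N/mm; adequate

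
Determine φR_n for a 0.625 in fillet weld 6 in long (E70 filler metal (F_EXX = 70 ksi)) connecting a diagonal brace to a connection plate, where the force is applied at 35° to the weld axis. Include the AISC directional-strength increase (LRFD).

φR_n ≈ 102 kip

t_e = 0.707 × 0.625 = 0.4419 in; A_we = 0.4419 × 6 = 2.651 in².
Directional factor: 1.0 + 0.5 sin^1.5(35°) = 1.217.
F_nw = 0.6 × 70 × 1.217 = 51.12 ksi.
φR_n = 0.75 × 51.12 × 2.651 = 101.7 kip.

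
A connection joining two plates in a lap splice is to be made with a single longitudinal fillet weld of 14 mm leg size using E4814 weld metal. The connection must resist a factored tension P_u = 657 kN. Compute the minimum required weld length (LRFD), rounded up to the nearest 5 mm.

L = 310 mm

E48XX → F_EXX = 480 MPa.
Throat t_e = 0.707 × 14 = 9.898 mm.
φr_n = 0.75 × 0.6 × 480 × 9.898 × 10⁻³ = 2.138 kN/mm.
L_req = P_u / φr_n = 657 / 2.138 = 307.3 mm total.
Round up → use L = 310 mm.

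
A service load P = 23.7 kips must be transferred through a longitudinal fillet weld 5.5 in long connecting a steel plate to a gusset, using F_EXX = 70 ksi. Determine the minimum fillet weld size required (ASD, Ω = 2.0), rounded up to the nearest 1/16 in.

Total weld length L = 5.5 in.
Required throat t_e = P × Ω / (0.6 F_EXX × L) = 23.7 × 2.0 / (0.6 × 70 × 5.5) = 0.2052 in.
Required leg w = t_e / 0.707 = 0.2902 in → use 5/16 in.

w = 5/16 in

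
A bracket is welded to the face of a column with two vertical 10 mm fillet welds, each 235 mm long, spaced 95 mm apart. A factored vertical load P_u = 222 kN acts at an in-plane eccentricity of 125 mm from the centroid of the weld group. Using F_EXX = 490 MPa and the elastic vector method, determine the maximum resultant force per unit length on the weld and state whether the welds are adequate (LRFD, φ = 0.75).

Total weld length L_w = 470 mm. Treat welds as unit-width lines.
Polar moment about centroid: J = 2[d³/12 + d(b/2)²] = 2[235³/12 + 235×47.5²] = 3223000 mm³.
Direct shear f_v = P/L_w = 222×10³ / 470 = 472.3 N/mm (vertical).
Torsion M = P·e = 222×10³ × 125 = 27750000 N·mm.
Critical point at (x, y) = (47.5, 117.5) from centroid. f_tx = M·y/J = 1012 N/mm; f_ty = M·x/J = 408.9 N/mm.
Resultant f_max = √[f_tx² + (f_v + f_ty)²] = √[1012² + (472.3 + 408.9)²] = 1342 N/mm.
Capacity per unit length: φr_n = 0.75 × 0.6 × 490 × (0.707 × 10) = 1559 N/mm.
1342 ≤ 1559 → adequate.

f_max ≈ 1340 N/mm; adequate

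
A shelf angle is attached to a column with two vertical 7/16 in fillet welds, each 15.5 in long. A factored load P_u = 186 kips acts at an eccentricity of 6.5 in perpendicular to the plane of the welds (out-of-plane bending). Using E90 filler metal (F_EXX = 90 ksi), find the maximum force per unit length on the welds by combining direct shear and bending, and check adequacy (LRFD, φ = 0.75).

f_max ≈ 16.2 kip/in; NOT adequate

L_w = 2 × 15.5 = 31 in; section modulus (unit throat) S = 2 × L²/6 = 80.08 in².
Direct shear f_v = P/L_w = 186/31 = 6 kip/in.
Moment M = P × e = 186 × 6.5 = 1209 kip·in; bending f_b = M/S = 15.1 kip/in.
f_max = √(f_v² + f_b²) = √(6² + 15.1²) = 16.25 kip/in.
φr_n = 0.75 × 0.6 × 90 × (0.707 × 0.4375) = 12.53 kip/in → NOT adequate.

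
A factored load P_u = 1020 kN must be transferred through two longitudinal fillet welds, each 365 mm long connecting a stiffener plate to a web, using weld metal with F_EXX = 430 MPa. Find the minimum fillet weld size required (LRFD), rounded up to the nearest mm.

Total weld length L = 730 mm.
Required throat t_e = P_u / (φ × 0.6 F_EXX × L) = 1020 / (0.75 × 0.6 × 430 × 730 × 10⁻³) = 7.221 mm.
Required leg w = t_e / 0.707 = 10.21 mm → use 11 mm.

w = 11 mm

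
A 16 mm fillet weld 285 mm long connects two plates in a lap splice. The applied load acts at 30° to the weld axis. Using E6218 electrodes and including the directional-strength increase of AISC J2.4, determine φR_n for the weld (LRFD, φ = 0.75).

E62XX → F_EXX = 620 MPa.
t_e = 0.707 × 16 = 11.31 mm; A_we = 11.31 × 285 = 3224 mm².
Directional factor: 1.0 + 0.5 sin^1.5(30°) = 1.177.
F_nw = 0.6 × 620 × 1.177 = 437.8 MPa.
φR_n = 0.75 × 437.8 × 3224 × 10⁻³ = 1058 kN.

φR_n ≈ 1060 kN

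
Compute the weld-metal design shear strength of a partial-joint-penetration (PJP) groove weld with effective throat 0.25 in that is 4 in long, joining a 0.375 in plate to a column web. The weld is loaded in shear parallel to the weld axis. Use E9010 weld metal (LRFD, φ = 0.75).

φR_n ≈ 40.5 kips

E90XX → F_EXX = 90 ksi.
Effective throat (given) t_e = 0.25 in.
A_we = 0.25 × 4 = 1 in².
F_nw = 0.6 F_EXX = 54 ksi.
φR_n = 0.75 × 54 × 1 = 40.5 kips.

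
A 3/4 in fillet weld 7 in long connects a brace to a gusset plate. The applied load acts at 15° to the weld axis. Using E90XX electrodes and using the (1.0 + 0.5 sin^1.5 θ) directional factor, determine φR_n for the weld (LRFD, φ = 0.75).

E90XX → F_EXX = 90 ksi.
t_e = 0.707 × 0.75 = 0.5302 in; A_we = 0.5302 × 7 = 3.712 in².
Directional factor: 1.0 + 0.5 sin^1.5(15°) = 1.066.
F_nw = 0.6 × 90 × 1.066 = 57.56 ksi.
φR_n = 0.75 × 57.56 × 3.712 = 160.2 kip.

φR_n ≈ 160 kip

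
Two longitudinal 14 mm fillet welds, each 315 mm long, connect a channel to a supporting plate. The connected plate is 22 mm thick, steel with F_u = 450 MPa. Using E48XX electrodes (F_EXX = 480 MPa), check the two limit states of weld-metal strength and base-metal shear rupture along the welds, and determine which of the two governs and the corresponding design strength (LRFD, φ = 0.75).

t_e = 0.707 × 14 = 9.898 mm; L = 630 mm.
Weld metal: φR_n = 0.75 × 0.6 × 480 × 9.898 × 630 × 10⁻³ = 1347 kN.
Base metal (shear rupture): φR_n = 0.75 × 0.6 × 450 × 22 × 630 × 10⁻³ = 2807 kN.
Governing: weld metal.

φR_n ≈ 1350 kN (weld metal governs)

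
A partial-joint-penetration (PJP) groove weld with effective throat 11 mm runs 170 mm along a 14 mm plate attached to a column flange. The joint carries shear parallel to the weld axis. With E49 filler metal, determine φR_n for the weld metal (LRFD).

E49XX → F_EXX = 490 MPa.
Effective throat (given) t_e = 11 mm.
A_we = 11 × 170 = 1870 mm².
F_nw = 0.6 F_EXX = 294 MPa.
φR_n = 0.75 × 294 × 1870 × 10⁻³ = 412.3 kN.

φR_n ≈ 412 kN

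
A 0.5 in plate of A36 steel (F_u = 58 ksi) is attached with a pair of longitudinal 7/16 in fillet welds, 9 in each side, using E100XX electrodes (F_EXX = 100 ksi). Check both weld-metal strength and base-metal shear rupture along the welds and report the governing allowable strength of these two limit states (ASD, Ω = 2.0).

R_n/Ω ≈ 157 kips (base-metal shear rupture governs)

t_e = 0.707 × 0.4375 = 0.3093 in; L = 18 in.
Weld metal: R_n/Ω = (1/2.0) × 0.6 × 100 × 0.3093 × 18 = 167 kips.
Base metal (shear rupture): R_n/Ω = (1/2.0) × 0.6 × 58 × 0.5 × 18 = 156.6 kips.
Governing: base-metal shear rupture.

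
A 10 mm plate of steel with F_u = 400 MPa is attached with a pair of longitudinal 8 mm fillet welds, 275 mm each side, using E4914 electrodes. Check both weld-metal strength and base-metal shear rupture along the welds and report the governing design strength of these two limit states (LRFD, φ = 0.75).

φR_n ≈ 686 kN (weld metal governs)

E49XX → F_EXX = 490 MPa.
t_e = 0.707 × 8 = 5.656 mm; L = 550 mm.
Weld metal: φR_n = 0.75 × 0.6 × 490 × 5.656 × 550 × 10⁻³ = 685.9 kN.
Base metal (shear rupture): φR_n = 0.75 × 0.6 × 400 × 10 × 550 × 10⁻³ = 990 kN.
Governing: weld metal.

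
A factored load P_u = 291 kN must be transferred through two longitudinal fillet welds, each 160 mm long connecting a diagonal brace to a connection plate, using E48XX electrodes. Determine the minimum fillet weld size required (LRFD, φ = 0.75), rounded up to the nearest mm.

E48XX → F_EXX = 480 MPa.
Total weld length L = 320 mm.
Required throat t_e = P_u / (φ × 0.6 F_EXX × L) = 291 / (0.75 × 0.6 × 480 × 320 × 10⁻³) = 4.21 mm.
Required leg w = t_e / 0.707 = 5.955 mm → use 6 mm.

w = 6 mm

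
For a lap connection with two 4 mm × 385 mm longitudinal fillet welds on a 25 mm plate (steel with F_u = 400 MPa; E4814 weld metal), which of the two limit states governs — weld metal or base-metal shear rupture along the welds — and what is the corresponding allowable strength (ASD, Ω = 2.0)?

E48XX → F_EXX = 480 MPa.
t_e = 0.707 × 4 = 2.828 mm; L = 770 mm.
Weld metal: R_n/Ω = (1/2.0) × 0.6 × 480 × 2.828 × 770 × 10⁻³ = 313.6 kN.
Base metal (shear rupture): R_n/Ω = (1/2.0) × 0.6 × 400 × 25 × 770 × 10⁻³ = 2310 kN.
Governing: weld metal.

R_n/Ω ≈ 314 kN (weld metal governs)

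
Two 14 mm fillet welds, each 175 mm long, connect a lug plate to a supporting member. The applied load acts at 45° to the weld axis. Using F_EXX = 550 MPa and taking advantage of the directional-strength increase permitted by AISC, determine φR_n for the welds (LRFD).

t_e = 0.707 × 14 = 9.898 mm; A_we = 9.898 × 350 = 3464 mm².
Directional factor: 1.0 + 0.5 sin^1.5(45°) = 1.297.
F_nw = 0.6 × 550 × 1.297 = 428.1 MPa.
φR_n = 0.75 × 428.1 × 3464 × 10⁻³ = 1112 kN.

φR_n ≈ 1110 kN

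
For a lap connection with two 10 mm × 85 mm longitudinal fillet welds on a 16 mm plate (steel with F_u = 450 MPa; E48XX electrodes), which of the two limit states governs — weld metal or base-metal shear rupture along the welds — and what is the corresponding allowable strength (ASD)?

R_n/Ω ≈ 173 kN (weld metal governs)

E48XX → F_EXX = 480 MPa.
t_e = 0.707 × 10 = 7.07 mm; L = 170 mm.
Weld metal: R_n/Ω = (1/2.0) × 0.6 × 480 × 7.07 × 170 × 10⁻³ = 173.1 kN.
Base metal (shear rupture): R_n/Ω = (1/2.0) × 0.6 × 450 × 16 × 170 × 10⁻³ = 367.2 kN.
Governing: weld metal.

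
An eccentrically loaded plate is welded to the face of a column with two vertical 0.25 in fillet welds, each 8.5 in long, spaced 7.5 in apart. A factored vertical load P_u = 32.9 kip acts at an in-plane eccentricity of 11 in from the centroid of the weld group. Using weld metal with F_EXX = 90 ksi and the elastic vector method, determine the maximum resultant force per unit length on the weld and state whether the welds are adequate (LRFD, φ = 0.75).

f_max ≈ 7.43 kip/in; NOT adequate

Total weld length L_w = 17 in. Treat welds as unit-width lines.
Polar moment about centroid: J = 2[d³/12 + d(b/2)²] = 2[8.5³/12 + 8.5×3.75²] = 341.4 in³.
Direct shear f_v = P/L_w = 32.9 / 17 = 1.935 kip/in (vertical).
Torsion M = P·e = 32.9 × 11 = 361.9 kip·in.
Critical point at (x, y) = (3.75, 4.25) from centroid. f_tx = M·y/J = 4.505 kip/in; f_ty = M·x/J = 3.975 kip/in.
Resultant f_max = √[f_tx² + (f_v + f_ty)²] = √[4.505² + (1.935 + 3.975)²] = 7.431 kip/in.
Capacity per unit length: φr_n = 0.75 × 0.6 × 90 × (0.707 × 0.25) = 7.158 kip/in.
7.431 > 7.158 → NOT adequate.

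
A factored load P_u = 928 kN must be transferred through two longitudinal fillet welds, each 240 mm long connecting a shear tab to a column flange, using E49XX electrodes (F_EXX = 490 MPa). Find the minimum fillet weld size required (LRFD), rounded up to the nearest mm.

w = 13 mm

Total weld length L = 480 mm.
Required throat t_e = P_u / (φ × 0.6 F_EXX × L) = 928 / (0.75 × 0.6 × 490 × 480 × 10⁻³) = 8.768 mm.
Required leg w = t_e / 0.707 = 12.4 mm → use 13 mm.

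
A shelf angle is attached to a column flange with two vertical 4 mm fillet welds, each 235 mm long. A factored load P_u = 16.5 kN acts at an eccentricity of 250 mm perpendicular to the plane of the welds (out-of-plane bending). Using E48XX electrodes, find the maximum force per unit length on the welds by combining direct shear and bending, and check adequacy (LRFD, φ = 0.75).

E48XX → F_EXX = 480 MPa.
L_w = 2 × 235 = 470 mm; section modulus (unit throat) S = 2 × L²/6 = 18410 mm².
Direct shear f_v = P/L_w = 16.5×10³/470 = 35.11 N/mm.
Moment M = P × e = 16.5×10³ × 250 = 4125000 N·mm; bending f_b = M/S = 224.1 N/mm.
f_max = √(f_v² + f_b²) = √(35.11² + 224.1²) = 226.8 N/mm.
φr_n = 0.75 × 0.6 × 480 × (0.707 × 4) = 610.8 N/mm → adequate.

f_max ≈ 227 N/mm; adequate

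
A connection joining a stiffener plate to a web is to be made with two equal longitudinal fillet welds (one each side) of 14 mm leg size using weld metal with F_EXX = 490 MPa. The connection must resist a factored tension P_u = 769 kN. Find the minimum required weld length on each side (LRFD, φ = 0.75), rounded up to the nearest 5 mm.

L = 180 mm on each side

Throat t_e = 0.707 × 14 = 9.898 mm.
φr_n = 0.75 × 0.6 × 490 × 9.898 × 10⁻³ = 2.183 kN/mm.
L_req = P_u / φr_n = 769 / 2.183 = 352.3 mm total.
Per side: 352.3 / 2 = 176.2 mm.
Round up → use L = 180 mm on each side.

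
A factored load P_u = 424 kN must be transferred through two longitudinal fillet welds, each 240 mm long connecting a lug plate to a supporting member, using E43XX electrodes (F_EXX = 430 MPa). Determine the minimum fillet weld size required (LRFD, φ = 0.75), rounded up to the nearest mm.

w = 7 mm

Total weld length L = 480 mm.
Required throat t_e = P_u / (φ × 0.6 F_EXX × L) = 424 / (0.75 × 0.6 × 430 × 480 × 10⁻³) = 4.565 mm.
Required leg w = t_e / 0.707 = 6.457 mm → use 7 mm.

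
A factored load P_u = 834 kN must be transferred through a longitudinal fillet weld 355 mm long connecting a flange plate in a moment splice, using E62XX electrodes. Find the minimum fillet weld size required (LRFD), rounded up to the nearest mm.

E62XX → F_EXX = 620 MPa.
Total weld length L = 355 mm.
Required throat t_e = P_u / (φ × 0.6 F_EXX × L) = 834 / (0.75 × 0.6 × 620 × 355 × 10⁻³) = 8.42 mm.
Required leg w = t_e / 0.707 = 11.91 mm → use 12 mm.

w = 12 mm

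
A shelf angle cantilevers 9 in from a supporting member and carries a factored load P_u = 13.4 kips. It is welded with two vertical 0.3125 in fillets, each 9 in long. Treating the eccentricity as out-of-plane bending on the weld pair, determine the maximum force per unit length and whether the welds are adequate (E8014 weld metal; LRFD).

E80XX → F_EXX = 80 ksi.
L_w = 2 × 9 = 18 in; section modulus (unit throat) S = 2 × L²/6 = 27 in².
Direct shear f_v = P/L_w = 13.4/18 = 0.7444 kip/in.
Moment M = P × e = 13.4 × 9 = 120.6 kip·in; bending f_b = M/S = 4.467 kip/in.
f_max = √(f_v² + f_b²) = √(0.7444² + 4.467²) = 4.528 kip/in.
φr_n = 0.75 × 0.6 × 80 × (0.707 × 0.3125) = 7.954 kip/in → adequate.

f_max ≈ 4.53 kip/in; adequate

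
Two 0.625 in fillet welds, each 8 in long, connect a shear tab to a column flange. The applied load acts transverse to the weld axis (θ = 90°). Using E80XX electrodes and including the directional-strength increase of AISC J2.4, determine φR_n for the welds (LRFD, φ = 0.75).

φR_n ≈ 382 kips

E80XX → F_EXX = 80 ksi.
t_e = 0.707 × 0.625 = 0.4419 in; A_we = 0.4419 × 16 = 7.07 in².
Directional factor: 1.0 + 0.5 sin^1.5(90°) = 1.5.
F_nw = 0.6 × 80 × 1.5 = 72 ksi.
φR_n = 0.75 × 72 × 7.07 = 381.8 kips.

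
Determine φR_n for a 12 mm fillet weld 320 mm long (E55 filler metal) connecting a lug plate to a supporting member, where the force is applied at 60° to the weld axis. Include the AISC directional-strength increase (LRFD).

E55XX → F_EXX = 550 MPa.
t_e = 0.707 × 12 = 8.484 mm; A_we = 8.484 × 320 = 2715 mm².
Directional factor: 1.0 + 0.5 sin^1.5(60°) = 1.403.
F_nw = 0.6 × 550 × 1.403 = 463 MPa.
φR_n = 0.75 × 463 × 2715 × 10⁻³ = 942.7 kN.

φR_n ≈ 943 kN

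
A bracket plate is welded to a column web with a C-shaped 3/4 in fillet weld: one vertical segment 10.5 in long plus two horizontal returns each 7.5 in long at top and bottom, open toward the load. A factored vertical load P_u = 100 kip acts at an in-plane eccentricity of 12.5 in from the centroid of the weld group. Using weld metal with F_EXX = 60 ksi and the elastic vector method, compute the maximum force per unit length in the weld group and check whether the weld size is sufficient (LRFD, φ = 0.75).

Total weld length L_w = 25.5 in. Treat welds as unit-width lines.
Centroid: x̄ = 2×7.5×3.75 / 25.5 = 2.206 in from the vertical weld.
Polar moment about centroid: J = I_x + I_y = [10.5³/12 + 2×7.5×5.25²] + [10.5×2.206² + 2(7.5³/12 + 7.5×1.544²)] = 667.1 in³.
Direct shear f_v = P/L_w = 100 / 25.5 = 3.922 kip/in (vertical).
Torsion M = P·e = 100 × 12.5 = 1250 kip·in.
Critical point at (x, y) = (5.294, 5.25) from centroid. f_tx = M·y/J = 9.838 kip/in; f_ty = M·x/J = 9.92 kip/in.
Resultant f_max = √[f_tx² + (f_v + f_ty)²] = √[9.838² + (3.922 + 9.92)²] = 16.98 kip/in.
Capacity per unit length: φr_n = 0.75 × 0.6 × 60 × (0.707 × 0.75) = 14.32 kip/in.
16.98 > 14.32 → NOT adequate.

f_max ≈ 17 kip/in; NOT adequate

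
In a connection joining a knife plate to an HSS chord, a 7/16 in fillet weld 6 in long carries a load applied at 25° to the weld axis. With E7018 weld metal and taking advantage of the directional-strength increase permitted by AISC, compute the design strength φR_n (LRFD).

φR_n ≈ 66.5 kip

E70XX → F_EXX = 70 ksi.
t_e = 0.707 × 0.4375 = 0.3093 in; A_we = 0.3093 × 6 = 1.856 in².
Directional factor: 1.0 + 0.5 sin^1.5(25°) = 1.137.
F_nw = 0.6 × 70 × 1.137 = 47.77 ksi.
φR_n = 0.75 × 47.77 × 1.856 = 66.49 kip.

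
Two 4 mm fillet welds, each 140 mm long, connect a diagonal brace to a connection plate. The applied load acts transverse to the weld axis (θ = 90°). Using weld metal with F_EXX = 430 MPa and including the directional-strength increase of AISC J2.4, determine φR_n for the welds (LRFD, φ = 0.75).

t_e = 0.707 × 4 = 2.828 mm; A_we = 2.828 × 280 = 791.8 mm².
Directional factor: 1.0 + 0.5 sin^1.5(90°) = 1.5.
F_nw = 0.6 × 430 × 1.5 = 387 MPa.
φR_n = 0.75 × 387 × 791.8 × 10⁻³ = 229.8 kN.

φR_n ≈ 230 kN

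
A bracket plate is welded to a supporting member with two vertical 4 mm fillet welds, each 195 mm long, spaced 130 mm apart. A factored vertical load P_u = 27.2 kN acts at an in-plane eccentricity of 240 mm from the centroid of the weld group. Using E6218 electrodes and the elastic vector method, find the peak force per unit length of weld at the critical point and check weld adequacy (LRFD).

f_max ≈ 309 N/mm; adequate

E62XX → F_EXX = 620 MPa.
Total weld length L_w = 390 mm. Treat welds as unit-width lines.
Polar moment about centroid: J = 2[d³/12 + d(b/2)²] = 2[195³/12 + 195×65²] = 2884000 mm³.
Direct shear f_v = P/L_w = 27.2×10³ / 390 = 69.74 N/mm (vertical).
Torsion M = P·e = 27.2×10³ × 240 = 6528000 N·mm.
Critical point at (x, y) = (65, 97.5) from centroid. f_tx = M·y/J = 220.7 N/mm; f_ty = M·x/J = 147.2 N/mm.
Resultant f_max = √[f_tx² + (f_v + f_ty)²] = √[220.7² + (69.74 + 147.2)²] = 309.5 N/mm.
Capacity per unit length: φr_n = 0.75 × 0.6 × 620 × (0.707 × 4) = 789 N/mm.
309.5 ≤ 789 → adequate.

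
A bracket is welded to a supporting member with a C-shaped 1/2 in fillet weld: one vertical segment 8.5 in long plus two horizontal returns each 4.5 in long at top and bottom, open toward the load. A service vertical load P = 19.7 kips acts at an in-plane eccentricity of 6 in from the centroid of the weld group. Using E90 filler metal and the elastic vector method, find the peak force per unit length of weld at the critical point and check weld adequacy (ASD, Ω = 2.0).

f_max ≈ 3.36 kip/in; adequate

E90XX → F_EXX = 90 ksi.
Total weld length L_w = 17.5 in. Treat welds as unit-width lines.
Centroid: x̄ = 2×4.5×2.25 / 17.5 = 1.157 in from the vertical weld.
Polar moment about centroid: J = I_x + I_y = [8.5³/12 + 2×4.5×4.25²] + [8.5×1.157² + 2(4.5³/12 + 4.5×1.093²)] = 251.1 in³.
Direct shear f_v = P/L_w = 19.7 / 17.5 = 1.126 kip/in (vertical).
Torsion M = P·e = 19.7 × 6 = 118.2 kip·in.
Critical point at (x, y) = (3.343, 4.25) from centroid. f_tx = M·y/J = 2.001 kip/in; f_ty = M·x/J = 1.574 kip/in.
Resultant f_max = √[f_tx² + (f_v + f_ty)²] = √[2.001² + (1.126 + 1.574)²] = 3.36 kip/in.
Capacity per unit length: r_n/Ω = (1/2.0) × 0.6 × 90 × (0.707 × 0.5) = 9.544 kip/in.
3.36 ≤ 9.544 → adequate.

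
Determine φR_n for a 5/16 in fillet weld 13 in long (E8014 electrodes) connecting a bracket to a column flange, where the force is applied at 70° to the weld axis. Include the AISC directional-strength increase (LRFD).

φR_n ≈ 150 kip

E80XX → F_EXX = 80 ksi.
t_e = 0.707 × 0.3125 = 0.2209 in; A_we = 0.2209 × 13 = 2.872 in².
Directional factor: 1.0 + 0.5 sin^1.5(70°) = 1.455.
F_nw = 0.6 × 80 × 1.455 = 69.86 ksi.
φR_n = 0.75 × 69.86 × 2.872 = 150.5 kip.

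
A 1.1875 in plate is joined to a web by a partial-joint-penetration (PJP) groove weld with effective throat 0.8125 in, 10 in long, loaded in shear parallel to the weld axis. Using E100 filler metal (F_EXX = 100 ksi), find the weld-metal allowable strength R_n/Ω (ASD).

Effective throat (given) t_e = 0.8125 in.
A_we = 0.8125 × 10 = 8.125 in².
F_nw = 0.6 F_EXX = 60 ksi.
R_n/Ω = (60 × 8.125) / 2.0 = 243.8 kip.

R_n/Ω ≈ 244 kip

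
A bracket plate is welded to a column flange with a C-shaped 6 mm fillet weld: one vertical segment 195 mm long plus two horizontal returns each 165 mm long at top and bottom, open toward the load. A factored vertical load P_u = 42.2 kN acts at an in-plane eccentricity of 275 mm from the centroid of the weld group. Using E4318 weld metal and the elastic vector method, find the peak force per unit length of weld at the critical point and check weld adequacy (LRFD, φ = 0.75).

E43XX → F_EXX = 430 MPa.
Total weld length L_w = 525 mm. Treat welds as unit-width lines.
Centroid: x̄ = 2×165×82.5 / 525 = 51.86 mm from the vertical weld.
Polar moment about centroid: J = I_x + I_y = [195³/12 + 2×165×97.5²] + [195×51.86² + 2(165³/12 + 165×30.64²)] = 5338000 mm³.
Direct shear f_v = P/L_w = 42.2×10³ / 525 = 80.38 N/mm (vertical).
Torsion M = P·e = 42.2×10³ × 275 = 11605000 N·mm.
Critical point at (x, y) = (113.1, 97.5) from centroid. f_tx = M·y/J = 212 N/mm; f_ty = M·x/J = 246 N/mm.
Resultant f_max = √[f_tx² + (f_v + f_ty)²] = √[212² + (80.38 + 246)²] = 389.2 N/mm.
Capacity per unit length: φr_n = 0.75 × 0.6 × 430 × (0.707 × 6) = 820.8 N/mm.
389.2 ≤ 820.8 → adequate.

f_max ≈ 389 N/mm; adequate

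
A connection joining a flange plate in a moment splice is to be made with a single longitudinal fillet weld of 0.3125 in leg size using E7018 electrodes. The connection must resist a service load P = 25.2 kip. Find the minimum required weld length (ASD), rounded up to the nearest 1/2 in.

L = 5.5 in

E70XX → F_EXX = 70 ksi.
Throat t_e = 0.707 × 0.3125 = 0.2209 in.
r_n/Ω = (0.6 × 70 × 0.2209) / 2.0 = 4.64 kip/in.
L_req = P / (r_n/Ω) = 25.2 / 4.64 = 5.431 in total.
Round up → use L = 5.5 in.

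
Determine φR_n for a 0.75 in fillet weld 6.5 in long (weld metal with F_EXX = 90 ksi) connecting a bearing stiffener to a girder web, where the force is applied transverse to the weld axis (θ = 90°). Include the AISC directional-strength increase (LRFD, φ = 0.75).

t_e = 0.707 × 0.75 = 0.5302 in; A_we = 0.5302 × 6.5 = 3.447 in².
Directional factor: 1.0 + 0.5 sin^1.5(90°) = 1.5.
F_nw = 0.6 × 90 × 1.5 = 81 ksi.
φR_n = 0.75 × 81 × 3.447 = 209.4 kip.

φR_n ≈ 209 kip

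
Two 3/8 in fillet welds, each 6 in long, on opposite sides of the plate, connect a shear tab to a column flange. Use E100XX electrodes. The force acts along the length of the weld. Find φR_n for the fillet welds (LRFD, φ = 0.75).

E100XX → F_EXX = 100 ksi.
Effective throat t_e = 0.707 × 0.375 = 0.2651 in.
Total length L = 12 in; A_we = 0.2651 × 12 = 3.181 in².
F_nw = 0.6 F_EXX = 0.6 × 100 = 60 ksi.
φR_n = 0.75 × 60 × 3.181 = 143.2 kip.

φR_n ≈ 143 kip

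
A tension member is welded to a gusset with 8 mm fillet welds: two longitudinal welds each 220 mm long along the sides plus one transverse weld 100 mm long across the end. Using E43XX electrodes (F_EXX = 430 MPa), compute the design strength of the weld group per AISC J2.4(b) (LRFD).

φR_n ≈ 591 kN

t_e = 0.707 × 8 = 5.656 mm.
R_nwl = 0.6 × 430 × 5.656 × 440 × 10⁻³ = 642.1 kN (longitudinal, 2 welds).
R_nwt = 0.6 × 430 × 5.656 × 100 × 10⁻³ = 145.9 kN (transverse, base value).
(i) R_nwl + R_nwt = 788 kN; (ii) 0.85 R_nwl + 1.5 R_nwt = 764.6 kN.
R_n = max = 788 kN [governs: (i)]; φR_n = 591 kN.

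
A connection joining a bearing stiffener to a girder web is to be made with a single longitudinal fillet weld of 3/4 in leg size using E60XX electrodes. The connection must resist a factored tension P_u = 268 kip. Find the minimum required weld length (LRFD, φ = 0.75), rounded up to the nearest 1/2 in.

L = 19 in

E60XX → F_EXX = 60 ksi.
Throat t_e = 0.707 × 0.75 = 0.5302 in.
φr_n = 0.75 × 0.6 × 60 × 0.5302 = 14.32 kip/in.
L_req = P_u / φr_n = 268 / 14.32 = 18.72 in total.
Round up → use L = 19 in.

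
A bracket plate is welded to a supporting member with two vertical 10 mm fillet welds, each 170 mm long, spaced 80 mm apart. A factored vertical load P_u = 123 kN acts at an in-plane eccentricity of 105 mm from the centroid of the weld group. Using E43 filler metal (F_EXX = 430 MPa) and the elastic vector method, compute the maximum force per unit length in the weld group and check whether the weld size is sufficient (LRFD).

Total weld length L_w = 340 mm. Treat welds as unit-width lines.
Polar moment about centroid: J = 2[d³/12 + d(b/2)²] = 2[170³/12 + 170×40²] = 1363000 mm³.
Direct shear f_v = P/L_w = 123×10³ / 340 = 361.8 N/mm (vertical).
Torsion M = P·e = 123×10³ × 105 = 12915000 N·mm.
Critical point at (x, y) = (40, 85) from centroid. f_tx = M·y/J = 805.5 N/mm; f_ty = M·x/J = 379.1 N/mm.
Resultant f_max = √[f_tx² + (f_v + f_ty)²] = √[805.5² + (361.8 + 379.1)²] = 1094 N/mm.
Capacity per unit length: φr_n = 0.75 × 0.6 × 430 × (0.707 × 10) = 1368 N/mm.
1094 ≤ 1368 → adequate.

f_max ≈ 1090 N/mm; adequate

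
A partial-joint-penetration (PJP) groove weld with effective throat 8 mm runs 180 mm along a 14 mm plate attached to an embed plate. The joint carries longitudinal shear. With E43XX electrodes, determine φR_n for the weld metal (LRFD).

E43XX → F_EXX = 430 MPa.
Effective throat (given) t_e = 8 mm.
A_we = 8 × 180 = 1440 mm².
F_nw = 0.6 F_EXX = 258 MPa.
φR_n = 0.75 × 258 × 1440 × 10⁻³ = 278.6 kN.

φR_n ≈ 279 kN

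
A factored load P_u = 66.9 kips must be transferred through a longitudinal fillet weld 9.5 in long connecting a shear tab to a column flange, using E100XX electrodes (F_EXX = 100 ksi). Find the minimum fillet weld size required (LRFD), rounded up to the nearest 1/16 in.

w = 1/4 in

Total weld length L = 9.5 in.
Required throat t_e = P_u / (φ × 0.6 F_EXX × L) = 66.9 / (0.75 × 0.6 × 100 × 9.5) = 0.1565 in.
Required leg w = t_e / 0.707 = 0.2213 in → use 1/4 in.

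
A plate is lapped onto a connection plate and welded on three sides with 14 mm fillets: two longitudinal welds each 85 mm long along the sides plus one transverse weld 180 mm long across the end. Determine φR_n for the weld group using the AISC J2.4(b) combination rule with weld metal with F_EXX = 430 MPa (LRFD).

φR_n ≈ 794 kN

t_e = 0.707 × 14 = 9.898 mm.
R_nwl = 0.6 × 430 × 9.898 × 170 × 10⁻³ = 434.1 kN (longitudinal, 2 welds).
R_nwt = 0.6 × 430 × 9.898 × 180 × 10⁻³ = 459.7 kN (transverse, base value).
(i) R_nwl + R_nwt = 893.8 kN; (ii) 0.85 R_nwl + 1.5 R_nwt = 1059 kN.
R_n = max = 1059 kN [governs: (ii)]; φR_n = 793.9 kN.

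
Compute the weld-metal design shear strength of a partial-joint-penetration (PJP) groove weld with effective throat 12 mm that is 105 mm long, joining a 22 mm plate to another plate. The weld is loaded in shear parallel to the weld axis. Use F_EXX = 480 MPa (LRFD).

φR_n ≈ 272 kN

Effective throat (given) t_e = 12 mm.
A_we = 12 × 105 = 1260 mm².
F_nw = 0.6 F_EXX = 288 MPa.
φR_n = 0.75 × 288 × 1260 × 10⁻³ = 272.2 kN.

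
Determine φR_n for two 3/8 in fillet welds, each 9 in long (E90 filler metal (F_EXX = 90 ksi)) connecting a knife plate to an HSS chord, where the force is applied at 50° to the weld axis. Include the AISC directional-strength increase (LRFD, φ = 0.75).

t_e = 0.707 × 0.375 = 0.2651 in; A_we = 0.2651 × 18 = 4.772 in².
Directional factor: 1.0 + 0.5 sin^1.5(50°) = 1.335.
F_nw = 0.6 × 90 × 1.335 = 72.1 ksi.
φR_n = 0.75 × 72.1 × 4.772 = 258.1 kips.

φR_n ≈ 258 kips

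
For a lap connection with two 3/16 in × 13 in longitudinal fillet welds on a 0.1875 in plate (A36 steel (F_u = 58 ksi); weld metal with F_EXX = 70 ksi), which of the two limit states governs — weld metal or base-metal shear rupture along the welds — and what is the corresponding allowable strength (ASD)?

R_n/Ω ≈ 72.4 kips (weld metal governs)

t_e = 0.707 × 0.1875 = 0.1326 in; L = 26 in.
Weld metal: R_n/Ω = (1/2.0) × 0.6 × 70 × 0.1326 × 26 = 72.38 kips.
Base metal (shear rupture): R_n/Ω = (1/2.0) × 0.6 × 58 × 0.1875 × 26 = 84.82 kips.
Governing: weld metal.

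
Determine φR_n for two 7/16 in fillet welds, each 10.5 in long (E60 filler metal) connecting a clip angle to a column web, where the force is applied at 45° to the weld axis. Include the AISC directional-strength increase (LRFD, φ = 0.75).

E60XX → F_EXX = 60 ksi.
t_e = 0.707 × 0.4375 = 0.3093 in; A_we = 0.3093 × 21 = 6.496 in².
Directional factor: 1.0 + 0.5 sin^1.5(45°) = 1.297.
F_nw = 0.6 × 60 × 1.297 = 46.7 ksi.
φR_n = 0.75 × 46.7 × 6.496 = 227.5 kip.

φR_n ≈ 228 kip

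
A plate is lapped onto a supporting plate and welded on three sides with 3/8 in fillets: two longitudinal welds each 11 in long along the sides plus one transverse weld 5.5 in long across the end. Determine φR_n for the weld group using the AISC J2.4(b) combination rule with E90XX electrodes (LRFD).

E90XX → F_EXX = 90 ksi.
t_e = 0.707 × 0.375 = 0.2651 in.
R_nwl = 0.6 × 90 × 0.2651 × 22 = 315 kips (longitudinal, 2 welds).
R_nwt = 0.6 × 90 × 0.2651 × 5.5 = 78.74 kips (transverse, base value).
(i) R_nwl + R_nwt = 393.7 kips; (ii) 0.85 R_nwl + 1.5 R_nwt = 385.8 kips.
R_n = max = 393.7 kips [governs: (i)]; φR_n = 295.3 kips.

φR_n ≈ 295 kips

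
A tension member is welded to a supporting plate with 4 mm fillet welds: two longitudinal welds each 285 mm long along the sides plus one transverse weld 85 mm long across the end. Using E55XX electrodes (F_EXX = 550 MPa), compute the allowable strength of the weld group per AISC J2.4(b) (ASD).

R_n/Ω ≈ 306 kN

t_e = 0.707 × 4 = 2.828 mm.
R_nwl = 0.6 × 550 × 2.828 × 570 × 10⁻³ = 531.9 kN (longitudinal, 2 welds).
R_nwt = 0.6 × 550 × 2.828 × 85 × 10⁻³ = 79.33 kN (transverse, base value).
(i) R_nwl + R_nwt = 611.3 kN; (ii) 0.85 R_nwl + 1.5 R_nwt = 571.1 kN.
R_n = max = 611.3 kN [governs: (i)]; R_n/Ω = 305.6 kN.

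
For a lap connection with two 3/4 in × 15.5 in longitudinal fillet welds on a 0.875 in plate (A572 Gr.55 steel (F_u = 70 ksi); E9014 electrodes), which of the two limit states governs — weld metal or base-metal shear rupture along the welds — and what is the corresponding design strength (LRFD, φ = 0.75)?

φR_n ≈ 666 kips (weld metal governs)

E90XX → F_EXX = 90 ksi.
t_e = 0.707 × 0.75 = 0.5302 in; L = 31 in.
Weld metal: φR_n = 0.75 × 0.6 × 90 × 0.5302 × 31 = 665.7 kips.
Base metal (shear rupture): φR_n = 0.75 × 0.6 × 70 × 0.875 × 31 = 854.4 kips.
Governing: weld metal.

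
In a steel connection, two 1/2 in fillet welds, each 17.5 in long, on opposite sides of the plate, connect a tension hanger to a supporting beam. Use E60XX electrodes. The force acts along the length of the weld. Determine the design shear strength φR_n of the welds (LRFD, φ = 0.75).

φR_n ≈ 334 kip

E60XX → F_EXX = 60 ksi.
Effective throat t_e = 0.707 × 0.5 = 0.3535 in.
Total length L = 35 in; A_we = 0.3535 × 35 = 12.37 in².
F_nw = 0.6 F_EXX = 0.6 × 60 = 36 ksi.
φR_n = 0.75 × 36 × 12.37 = 334.1 kip.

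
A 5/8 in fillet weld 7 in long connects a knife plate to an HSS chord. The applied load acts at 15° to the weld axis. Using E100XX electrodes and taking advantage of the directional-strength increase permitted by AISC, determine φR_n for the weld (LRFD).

φR_n ≈ 148 kip

E100XX → F_EXX = 100 ksi.
t_e = 0.707 × 0.625 = 0.4419 in; A_we = 0.4419 × 7 = 3.093 in².
Directional factor: 1.0 + 0.5 sin^1.5(15°) = 1.066.
F_nw = 0.6 × 100 × 1.066 = 63.95 ksi.
φR_n = 0.75 × 63.95 × 3.093 = 148.4 kip.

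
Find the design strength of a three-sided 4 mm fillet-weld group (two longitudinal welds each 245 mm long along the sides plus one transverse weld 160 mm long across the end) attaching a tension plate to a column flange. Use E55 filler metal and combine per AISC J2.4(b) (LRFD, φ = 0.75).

E55XX → F_EXX = 550 MPa.
t_e = 0.707 × 4 = 2.828 mm.
R_nwl = 0.6 × 550 × 2.828 × 490 × 10⁻³ = 457.3 kN (longitudinal, 2 welds).
R_nwt = 0.6 × 550 × 2.828 × 160 × 10⁻³ = 149.3 kN (transverse, base value).
(i) R_nwl + R_nwt = 606.6 kN; (ii) 0.85 R_nwl + 1.5 R_nwt = 612.7 kN.
R_n = max = 612.7 kN [governs: (ii)]; φR_n = 459.5 kN.

φR_n ≈ 460 kN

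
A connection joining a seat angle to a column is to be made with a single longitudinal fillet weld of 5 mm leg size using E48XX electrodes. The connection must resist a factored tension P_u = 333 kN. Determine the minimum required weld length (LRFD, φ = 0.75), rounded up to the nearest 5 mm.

E48XX → F_EXX = 480 MPa.
Throat t_e = 0.707 × 5 = 3.535 mm.
φr_n = 0.75 × 0.6 × 480 × 3.535 × 10⁻³ = 0.7636 kN/mm.
L_req = P_u / φr_n = 333 / 0.7636 = 436.1 mm total.
Round up → use L = 440 mm.

L = 440 mm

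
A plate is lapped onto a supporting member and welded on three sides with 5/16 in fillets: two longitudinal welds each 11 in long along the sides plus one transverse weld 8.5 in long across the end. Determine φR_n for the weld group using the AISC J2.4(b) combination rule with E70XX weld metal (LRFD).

φR_n ≈ 219 kip

E70XX → F_EXX = 70 ksi.
t_e = 0.707 × 0.3125 = 0.2209 in.
R_nwl = 0.6 × 70 × 0.2209 × 22 = 204.1 kip (longitudinal, 2 welds).
R_nwt = 0.6 × 70 × 0.2209 × 8.5 = 78.87 kip (transverse, base value).
(i) R_nwl + R_nwt = 283 kip; (ii) 0.85 R_nwl + 1.5 R_nwt = 291.8 kip.
R_n = max = 291.8 kip [governs: (ii)]; φR_n = 218.9 kip.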